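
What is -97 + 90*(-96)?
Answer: -8737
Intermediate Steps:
-97 + 90*(-96) = -97 - 8640 = -8737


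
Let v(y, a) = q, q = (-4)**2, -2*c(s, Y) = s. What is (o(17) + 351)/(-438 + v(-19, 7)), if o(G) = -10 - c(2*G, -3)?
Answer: -179/211 ≈ -0.84834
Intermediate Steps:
c(s, Y) = -s/2
q = 16
v(y, a) = 16
o(G) = -10 + G (o(G) = -10 - (-1)*2*G/2 = -10 - (-1)*G = -10 + G)
(o(17) + 351)/(-438 + v(-19, 7)) = ((-10 + 17) + 351)/(-438 + 16) = (7 + 351)/(-422) = 358*(-1/422) = -179/211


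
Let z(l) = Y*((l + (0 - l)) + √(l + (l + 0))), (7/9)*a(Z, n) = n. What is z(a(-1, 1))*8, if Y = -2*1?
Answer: -48*√14/7 ≈ -25.657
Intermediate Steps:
Y = -2
a(Z, n) = 9*n/7
z(l) = -2*√2*√l (z(l) = -2*((l + (0 - l)) + √(l + (l + 0))) = -2*((l - l) + √(l + l)) = -2*(0 + √(2*l)) = -2*(0 + √2*√l) = -2*√2*√l)
z(a(-1, 1))*8 = -2*√2*√((9/7)*1)*8 = -2*√2*√(9/7)*8 = -2*√2*3*√7/7*8 = -6*√14/7*8 = -48*√14/7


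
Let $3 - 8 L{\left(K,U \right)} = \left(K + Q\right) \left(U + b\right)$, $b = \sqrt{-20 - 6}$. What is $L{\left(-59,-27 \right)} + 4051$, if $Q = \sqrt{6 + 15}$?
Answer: $\frac{15409}{4} + \frac{27 \sqrt{21}}{8} - \frac{i \sqrt{546}}{8} + \frac{59 i \sqrt{26}}{8} \approx 3867.7 + 34.684 i$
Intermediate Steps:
$Q = \sqrt{21} \approx 4.5826$
$b = i \sqrt{26}$ ($b = \sqrt{-26} = i \sqrt{26} \approx 5.099 i$)
$L{\left(K,U \right)} = \frac{3}{8} - \frac{\left(K + \sqrt{21}\right) \left(U + i \sqrt{26}\right)}{8}$
$L{\left(-59,-27 \right)} + 4051 = \left(\frac{3}{8} - \frac{i \sqrt{546}}{8} - \left(- \frac{59}{8}\right) \left(-27\right) - - \frac{27 \sqrt{21}}{8} - \frac{1}{8} i \left(-59\right) \sqrt{26}\right) + 4051 = \left(\frac{3}{8} - \frac{i \sqrt{546}}{8} - \frac{1593}{8} + \frac{27 \sqrt{21}}{8} + \frac{59 i \sqrt{26}}{8}\right) + 4051 = \left(- \frac{795}{4} + \frac{27 \sqrt{21}}{8} - \frac{i \sqrt{546}}{8} + \frac{59 i \sqrt{26}}{8}\right) + 4051 = \frac{15409}{4} + \frac{27 \sqrt{21}}{8} - \frac{i \sqrt{546}}{8} + \frac{59 i \sqrt{26}}{8}$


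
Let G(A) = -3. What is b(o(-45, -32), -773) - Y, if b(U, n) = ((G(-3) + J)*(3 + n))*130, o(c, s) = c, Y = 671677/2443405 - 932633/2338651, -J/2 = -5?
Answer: -4003989364759110862/5714271546655 ≈ -7.0070e+5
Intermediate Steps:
J = 10 (J = -2*(-5) = 10)
Y = -707982047638/5714271546655 (Y = 671677*(1/2443405) - 932633*1/2338651 = 671677/2443405 - 932633/2338651 = -707982047638/5714271546655 ≈ -0.12390)
b(U, n) = 2730 + 910*n (b(U, n) = ((-3 + 10)*(3 + n))*130 = (7*(3 + n))*130 = (21 + 7*n)*130 = 2730 + 910*n)
b(o(-45, -32), -773) - Y = (2730 + 910*(-773)) - 1*(-707982047638/5714271546655) = (2730 - 703430) + 707982047638/5714271546655 = -700700 + 707982047638/5714271546655 = -4003989364759110862/5714271546655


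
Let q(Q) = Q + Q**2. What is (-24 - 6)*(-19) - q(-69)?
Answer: -4122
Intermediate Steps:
(-24 - 6)*(-19) - q(-69) = (-24 - 6)*(-19) - (-69)*(1 - 69) = -30*(-19) - (-69)*(-68) = 570 - 1*4692 = 570 - 4692 = -4122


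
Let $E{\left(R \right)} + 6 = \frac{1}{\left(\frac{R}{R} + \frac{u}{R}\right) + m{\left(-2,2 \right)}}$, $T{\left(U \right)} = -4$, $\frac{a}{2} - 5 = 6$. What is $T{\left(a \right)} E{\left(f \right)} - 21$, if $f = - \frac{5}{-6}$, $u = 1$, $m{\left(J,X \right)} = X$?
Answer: $\frac{43}{21} \approx 2.0476$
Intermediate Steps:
$a = 22$ ($a = 10 + 2 \cdot 6 = 10 + 12 = 22$)
$f = \frac{5}{6}$ ($f = \left(-5\right) \left(- \frac{1}{6}\right) = \frac{5}{6} \approx 0.83333$)
$E{\left(R \right)} = -6 + \frac{1}{3 + \frac{1}{R}}$ ($E{\left(R \right)} = -6 + \frac{1}{\left(\frac{R}{R} + 1 \frac{1}{R}\right) + 2} = -6 + \frac{1}{\left(1 + \frac{1}{R}\right) + 2} = -6 + \frac{1}{3 + \frac{1}{R}}$)
$T{\left(a \right)} E{\left(f \right)} - 21 = - 4 \frac{-6 - \frac{85}{6}}{1 + 3 \cdot \frac{5}{6}} - 21 = - 4 \frac{-6 - \frac{85}{6}}{1 + \frac{5}{2}} - 21 = - 4 \frac{1}{\frac{7}{2}} \left(- \frac{121}{6}\right) - 21 = - 4 \cdot \frac{2}{7} \left(- \frac{121}{6}\right) - 21 = \left(-4\right) \left(- \frac{121}{21}\right) - 21 = \frac{484}{21} - 21 = \frac{43}{21}$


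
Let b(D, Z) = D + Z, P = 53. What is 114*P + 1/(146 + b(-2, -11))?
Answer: 803587/133 ≈ 6042.0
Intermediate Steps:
114*P + 1/(146 + b(-2, -11)) = 114*53 + 1/(146 + (-2 - 11)) = 6042 + 1/(146 - 13) = 6042 + 1/133 = 803587/133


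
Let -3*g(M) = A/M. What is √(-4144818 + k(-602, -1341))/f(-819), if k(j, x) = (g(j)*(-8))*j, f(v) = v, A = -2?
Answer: -I*√37303410/2457 ≈ -2.4858*I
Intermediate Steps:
g(M) = 2/(3*M) (g(M) = -(-2)/(3*M) = 2/(3*M))
k(j, x) = -16/3 (k(j, x) = ((2/(3*j))*(-8))*j = (-16/(3*j))*j = -16/3)
√(-4144818 + k(-602, -1341))/f(-819) = √(-4144818 - 16/3)/(-819) = √(-12434470/3)*(-1/819) = (I*√37303410/3)*(-1/819) = -I*√37303410/2457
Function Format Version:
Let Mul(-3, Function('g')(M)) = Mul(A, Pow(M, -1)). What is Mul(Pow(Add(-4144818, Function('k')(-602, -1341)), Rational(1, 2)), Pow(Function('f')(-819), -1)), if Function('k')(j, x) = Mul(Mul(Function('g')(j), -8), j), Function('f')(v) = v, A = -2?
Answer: Mul(Rational(-1, 2457), I, Pow(37303410, Rational(1, 2))) ≈ Mul(-2.4858, I)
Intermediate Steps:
Function('g')(M) = Mul(Rational(2, 3), Pow(M, -1)) (Function('g')(M) = Mul(Rational(-1, 3), Mul(-2, Pow(M, -1))) = Mul(Rational(2, 3), Pow(M, -1)))
Function('k')(j, x) = Rational(-16, 3) (Function('k')(j, x) = Mul(Mul(Mul(Rational(2, 3), Pow(j, -1)), -8), j) = Mul(Mul(Rational(-16, 3), Pow(j, -1)), j) = Rational(-16, 3))
Mul(Pow(Add(-4144818, Function('k')(-602, -1341)), Rational(1, 2)), Pow(Function('f')(-819), -1)) = Mul(Pow(Add(-4144818, Rational(-16, 3)), Rational(1, 2)), Pow(-819, -1)) = Mul(Pow(Rational(-12434470, 3), Rational(1, 2)), Rational(-1, 819)) = Mul(Mul(Rational(1, 3), I, Pow(37303410, Rational(1, 2))), Rational(-1, 819)) = Mul(Rational(-1, 2457), I, Pow(37303410, Rational(1, 2)))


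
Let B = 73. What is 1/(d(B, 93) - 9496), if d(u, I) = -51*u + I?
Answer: -1/13126 ≈ -7.6185e-5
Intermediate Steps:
d(u, I) = I - 51*u
1/(d(B, 93) - 9496) = 1/((93 - 51*73) - 9496) = 1/((93 - 3723) - 9496) = 1/(-3630 - 9496) = 1/(-13126) = -1/13126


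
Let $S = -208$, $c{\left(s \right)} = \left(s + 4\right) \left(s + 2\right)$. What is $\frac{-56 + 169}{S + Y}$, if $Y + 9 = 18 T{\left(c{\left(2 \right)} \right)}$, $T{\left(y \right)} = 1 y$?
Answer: $\frac{113}{215} \approx 0.52558$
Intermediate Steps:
$c{\left(s \right)} = \left(2 + s\right) \left(4 + s\right)$ ($c{\left(s \right)} = \left(4 + s\right) \left(2 + s\right) = \left(2 + s\right) \left(4 + s\right)$)
$T{\left(y \right)} = y$
$Y = 423$ ($Y = -9 + 18 \left(8 + 2^{2} + 6 \cdot 2\right) = -9 + 18 \left(8 + 4 + 12\right) = -9 + 18 \cdot 24 = -9 + 432 = 423$)
$\frac{-56 + 169}{S + Y} = \frac{-56 + 169}{-208 + 423} = \frac{113}{215}$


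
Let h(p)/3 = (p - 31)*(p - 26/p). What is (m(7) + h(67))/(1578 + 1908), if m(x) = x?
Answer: 482473/233562 ≈ 2.0657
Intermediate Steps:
h(p) = 3*(-31 + p)*(p - 26/p) (h(p) = 3*((p - 31)*(p - 26/p)) = 3*((-31 + p)*(p - 26/p)) = 3*(-31 + p)*(p - 26/p))
(m(7) + h(67))/(1578 + 1908) = (7 + (-78 - 93*67 + 3*67**2 + 2418/67))/(1578 + 1908) = (7 + (-78 - 6231 + 3*4489 + 2418*(1/67)))/3486 = (7 + (-78 - 6231 + 13467 + 2418/67))*(1/3486) = (7 + 482004/67)*(1/3486) = (482473/67)*(1/3486) = 482473/233562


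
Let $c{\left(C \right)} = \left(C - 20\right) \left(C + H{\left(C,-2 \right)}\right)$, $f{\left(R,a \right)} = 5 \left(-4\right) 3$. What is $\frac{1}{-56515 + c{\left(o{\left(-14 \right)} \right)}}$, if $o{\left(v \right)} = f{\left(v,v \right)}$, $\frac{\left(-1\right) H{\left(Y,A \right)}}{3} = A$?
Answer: $- \frac{1}{52195} \approx -1.9159 \cdot 10^{-5}$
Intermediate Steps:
$H{\left(Y,A \right)} = - 3 A$
$f{\left(R,a \right)} = -60$ ($f{\left(R,a \right)} = \left(-20\right) 3 = -60$)
$o{\left(v \right)} = -60$
$c{\left(C \right)} = \left(-20 + C\right) \left(6 + C\right)$ ($c{\left(C \right)} = \left(C - 20\right) \left(C - -6\right) = \left(-20 + C\right) \left(C + 6\right) = \left(-20 + C\right) \left(6 + C\right)$)
$\frac{1}{-56515 + c{\left(o{\left(-14 \right)} \right)}} = \frac{1}{-56515 - \left(-720 - 3600\right)} = \frac{1}{-56515 + \left(-120 + 3600 + 840\right)} = \frac{1}{-56515 + 4320} = \frac{1}{-52195} = - \frac{1}{52195}$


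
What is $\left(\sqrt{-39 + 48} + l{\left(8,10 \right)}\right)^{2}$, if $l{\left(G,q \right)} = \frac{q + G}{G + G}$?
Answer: $\frac{1089}{64} \approx 17.016$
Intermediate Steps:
$l{\left(G,q \right)} = \frac{G + q}{2 G}$
$\left(\sqrt{-39 + 48} + l{\left(8,10 \right)}\right)^{2} = \left(\sqrt{-39 + 48} + \frac{8 + 10}{2 \cdot 8}\right)^{2} = \left(\sqrt{9} + \frac{1}{2} \cdot \frac{1}{8} \cdot 18\right)^{2} = \left(3 + \frac{9}{8}\right)^{2} = \left(\frac{33}{8}\right)^{2} = \frac{1089}{64}$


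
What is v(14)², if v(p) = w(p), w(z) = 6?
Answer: 36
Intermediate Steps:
v(p) = 6
v(14)² = 6² = 36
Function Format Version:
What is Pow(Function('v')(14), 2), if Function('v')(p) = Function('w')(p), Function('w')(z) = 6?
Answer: 36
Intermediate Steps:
Function('v')(p) = 6
Pow(Function('v')(14), 2) = Pow(6, 2) = 36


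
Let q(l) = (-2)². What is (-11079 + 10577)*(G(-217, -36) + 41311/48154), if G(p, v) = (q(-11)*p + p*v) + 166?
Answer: -85946479001/24077 ≈ -3.5697e+6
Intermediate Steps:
q(l) = 4
G(p, v) = 166 + 4*p + p*v (G(p, v) = (4*p + p*v) + 166 = 166 + 4*p + p*v)
(-11079 + 10577)*(G(-217, -36) + 41311/48154) = (-11079 + 10577)*((166 + 4*(-217) - 217*(-36)) + 41311/48154) = -502*((166 - 868 + 7812) + 41311*(1/48154)) = -502*(7110 + 41311/48154) = -502*342416251/48154 = -85946479001/24077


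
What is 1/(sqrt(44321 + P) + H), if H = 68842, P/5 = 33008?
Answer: 68842/4739011603 - sqrt(209361)/4739011603 ≈ 1.4430e-5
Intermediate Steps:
P = 165040 (P = 5*33008 = 165040)
1/(sqrt(44321 + P) + H) = 1/(sqrt(44321 + 165040) + 68842) = 1/(sqrt(209361) + 68842) = 1/(68842 + sqrt(209361))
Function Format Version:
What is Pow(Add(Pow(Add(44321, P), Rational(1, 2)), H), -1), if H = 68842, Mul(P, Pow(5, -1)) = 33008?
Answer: Add(Rational(68842, 4739011603), Mul(Rational(-1, 4739011603), Pow(209361, Rational(1, 2)))) ≈ 1.4430e-5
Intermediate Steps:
P = 165040 (P = Mul(5, 33008) = 165040)
Pow(Add(Pow(Add(44321, P), Rational(1, 2)), H), -1) = Pow(Add(Pow(Add(44321, 165040), Rational(1, 2)), 68842), -1) = Pow(Add(Pow(209361, Rational(1, 2)), 68842), -1) = Pow(Add(68842, Pow(209361, Rational(1, 2))), -1)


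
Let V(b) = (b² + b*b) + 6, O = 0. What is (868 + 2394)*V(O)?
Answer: 19572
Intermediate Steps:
V(b) = 6 + 2*b² (V(b) = (b² + b²) + 6 = 2*b² + 6 = 6 + 2*b²)
(868 + 2394)*V(O) = (868 + 2394)*(6 + 2*0²) = 3262*(6 + 2*0) = 3262*(6 + 0) = 3262*6 = 19572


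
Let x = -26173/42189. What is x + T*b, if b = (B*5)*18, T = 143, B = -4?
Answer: -310273699/6027 ≈ -51481.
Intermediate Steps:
x = -3739/6027 (x = -26173*1/42189 = -3739/6027 ≈ -0.62037)
b = -360 (b = -4*5*18 = -20*18 = -360)
x + T*b = -3739/6027 + 143*(-360) = -3739/6027 - 51480 = -310273699/6027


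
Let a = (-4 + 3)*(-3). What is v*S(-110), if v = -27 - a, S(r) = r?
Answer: 3300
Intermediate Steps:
a = 3 (a = -1*(-3) = 3)
v = -30 (v = -27 - 1*3 = -27 - 3 = -30)
v*S(-110) = -30*(-110) = 3300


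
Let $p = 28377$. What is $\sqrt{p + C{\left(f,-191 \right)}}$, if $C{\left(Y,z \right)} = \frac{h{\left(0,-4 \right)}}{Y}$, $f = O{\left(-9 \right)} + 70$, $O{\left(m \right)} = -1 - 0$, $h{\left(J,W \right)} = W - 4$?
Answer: $\frac{\sqrt{135102345}}{69} \approx 168.45$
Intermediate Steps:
$h{\left(J,W \right)} = -4 + W$ ($h{\left(J,W \right)} = W - 4 = -4 + W$)
$O{\left(m \right)} = -1$ ($O{\left(m \right)} = -1 + 0 = -1$)
$f = 69$ ($f = -1 + 70 = 69$)
$C{\left(Y,z \right)} = - \frac{8}{Y}$ ($C{\left(Y,z \right)} = \frac{-4 - 4}{Y} = - \frac{8}{Y}$)
$\sqrt{p + C{\left(f,-191 \right)}} = \sqrt{28377 - \frac{8}{69}} = \sqrt{\frac{1958005}{69}} = \frac{\sqrt{135102345}}{69}$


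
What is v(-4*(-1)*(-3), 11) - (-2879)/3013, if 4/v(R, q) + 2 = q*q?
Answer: 354653/358547 ≈ 0.98914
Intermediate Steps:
v(R, q) = 4/(-2 + q²) (v(R, q) = 4/(-2 + q*q) = 4/(-2 + q²))
v(-4*(-1)*(-3), 11) - (-2879)/3013 = 4/(-2 + 11²) - (-2879)/3013 = 4/(-2 + 121) - (-2879)/3013 = 4/119 - 1*(-2879/3013) = 4*(1/119) + 2879/3013 = 4/119 + 2879/3013 = 354653/358547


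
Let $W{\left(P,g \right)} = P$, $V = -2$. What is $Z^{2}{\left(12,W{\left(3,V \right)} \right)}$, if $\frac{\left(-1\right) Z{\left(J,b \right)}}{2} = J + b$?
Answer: $900$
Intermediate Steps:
$Z{\left(J,b \right)} = - 2 J - 2 b$ ($Z{\left(J,b \right)} = - 2 \left(J + b\right) = - 2 J - 2 b$)
$Z^{2}{\left(12,W{\left(3,V \right)} \right)} = \left(\left(-2\right) 12 - 6\right)^{2} = \left(-24 - 6\right)^{2} = \left(-30\right)^{2} = 900$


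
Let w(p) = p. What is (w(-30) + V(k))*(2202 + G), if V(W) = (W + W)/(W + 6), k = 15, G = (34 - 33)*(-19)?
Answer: -436600/7 ≈ -62371.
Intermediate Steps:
G = -19 (G = 1*(-19) = -19)
V(W) = 2*W/(6 + W) (V(W) = (2*W)/(6 + W) = 2*W/(6 + W))
(w(-30) + V(k))*(2202 + G) = (-30 + 2*15/(6 + 15))*(2202 - 19) = (-30 + 2*15/21)*2183 = (-30 + 2*15*(1/21))*2183 = (-30 + 10/7)*2183 = -200/7*2183 = -436600/7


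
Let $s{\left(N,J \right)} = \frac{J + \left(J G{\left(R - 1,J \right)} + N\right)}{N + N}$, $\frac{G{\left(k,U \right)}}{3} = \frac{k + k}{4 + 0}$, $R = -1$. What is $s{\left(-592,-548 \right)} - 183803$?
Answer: $- \frac{27202907}{148} \approx -1.838 \cdot 10^{5}$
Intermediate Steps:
$G{\left(k,U \right)} = \frac{3 k}{2}$ ($G{\left(k,U \right)} = 3 \frac{k + k}{4 + 0} = 3 \frac{2 k}{4} = 3 \cdot 2 k \frac{1}{4} = 3 \frac{k}{2} = \frac{3 k}{2}$)
$s{\left(N,J \right)} = \frac{N - 2 J}{2 N}$ ($s{\left(N,J \right)} = \frac{J + \left(J \frac{3 \left(-1 - 1\right)}{2} + N\right)}{N + N} = \frac{J + \left(J \frac{3 \left(-1 - 1\right)}{2} + N\right)}{2 N} = \left(J + \left(J \frac{3}{2} \left(-2\right) + N\right)\right) \frac{1}{2 N} = \left(J + \left(J \left(-3\right) + N\right)\right) \frac{1}{2 N} = \left(J - \left(- N + 3 J\right)\right) \frac{1}{2 N} = \left(N - 2 J\right) \frac{1}{2 N} = \frac{N - 2 J}{2 N}$)
$s{\left(-592,-548 \right)} - 183803 = \frac{\frac{1}{2} \left(-592\right) - -548}{-592} - 183803 = - \frac{-296 + 548}{592} - 183803 = \left(- \frac{1}{592}\right) 252 - 183803 = - \frac{63}{148} - 183803 = - \frac{27202907}{148}$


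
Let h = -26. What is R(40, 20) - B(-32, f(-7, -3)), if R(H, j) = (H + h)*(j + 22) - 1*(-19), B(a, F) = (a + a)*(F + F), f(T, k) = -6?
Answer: -161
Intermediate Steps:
B(a, F) = 4*F*a (B(a, F) = (2*a)*(2*F) = 4*F*a)
R(H, j) = 19 + (-26 + H)*(22 + j) (R(H, j) = (H - 26)*(j + 22) - 1*(-19) = (-26 + H)*(22 + j) + 19 = 19 + (-26 + H)*(22 + j))
R(40, 20) - B(-32, f(-7, -3)) = (-553 - 26*20 + 22*40 + 40*20) - 4*(-6)*(-32) = (-553 - 520 + 880 + 800) - 1*768 = 607 - 768 = -161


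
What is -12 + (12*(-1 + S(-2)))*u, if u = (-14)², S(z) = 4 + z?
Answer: 2340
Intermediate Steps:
u = 196
-12 + (12*(-1 + S(-2)))*u = -12 + (12*(-1 + (4 - 2)))*196 = -12 + (12*(-1 + 2))*196 = -12 + (12*1)*196 = -12 + 12*196 = -12 + 2352 = 2340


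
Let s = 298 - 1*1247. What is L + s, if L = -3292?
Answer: -4241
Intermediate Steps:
s = -949 (s = 298 - 1247 = -949)
L + s = -3292 - 949 = -4241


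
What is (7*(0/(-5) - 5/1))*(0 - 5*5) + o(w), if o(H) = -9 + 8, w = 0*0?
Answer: 874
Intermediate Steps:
w = 0
o(H) = -1
(7*(0/(-5) - 5/1))*(0 - 5*5) + o(w) = (7*(0/(-5) - 5/1))*(0 - 5*5) - 1 = (7*(0*(-⅕) - 5*1))*(0 - 25) - 1 = (7*(0 - 5))*(-25) - 1 = (7*(-5))*(-25) - 1 = -35*(-25) - 1 = 875 - 1 = 874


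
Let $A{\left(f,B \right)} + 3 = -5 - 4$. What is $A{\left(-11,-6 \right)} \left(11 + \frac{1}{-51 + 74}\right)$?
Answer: $- \frac{3048}{23} \approx -132.52$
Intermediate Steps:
$A{\left(f,B \right)} = -12$ ($A{\left(f,B \right)} = -3 - 9 = -12$)
$A{\left(-11,-6 \right)} \left(11 + \frac{1}{-51 + 74}\right) = - 12 \left(11 + \frac{1}{-51 + 74}\right) = - 12 \left(11 + \frac{1}{23}\right) = \left(-12\right) \frac{254}{23} = - \frac{3048}{23}$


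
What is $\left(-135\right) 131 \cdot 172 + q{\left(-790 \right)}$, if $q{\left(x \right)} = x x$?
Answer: $-2417720$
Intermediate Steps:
$q{\left(x \right)} = x^{2}$
$\left(-135\right) 131 \cdot 172 + q{\left(-790 \right)} = \left(-135\right) 131 \cdot 172 + \left(-790\right)^{2} = \left(-17685\right) 172 + 624100 = -3041820 + 624100 = -2417720$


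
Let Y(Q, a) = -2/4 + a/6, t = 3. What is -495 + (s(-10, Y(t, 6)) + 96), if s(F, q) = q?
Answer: -797/2 ≈ -398.50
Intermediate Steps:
Y(Q, a) = -½ + a/6 (Y(Q, a) = -2*¼ + a*(⅙) = -½ + a/6)
-495 + (s(-10, Y(t, 6)) + 96) = -495 + ((-½ + (⅙)*6) + 96) = -495 + ((-½ + 1) + 96) = -495 + (½ + 96) = -495 + 193/2 = -797/2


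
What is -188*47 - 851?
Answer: -9687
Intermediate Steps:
-188*47 - 851 = -8836 - 851 = -9687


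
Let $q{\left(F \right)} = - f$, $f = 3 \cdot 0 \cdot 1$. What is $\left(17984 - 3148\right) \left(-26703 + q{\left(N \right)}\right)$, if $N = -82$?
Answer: $-396165708$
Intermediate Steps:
$f = 0$ ($f = 0 \cdot 1 = 0$)
$q{\left(F \right)} = 0$ ($q{\left(F \right)} = \left(-1\right) 0 = 0$)
$\left(17984 - 3148\right) \left(-26703 + q{\left(N \right)}\right) = \left(17984 - 3148\right) \left(-26703 + 0\right) = 14836 \left(-26703\right) = -396165708$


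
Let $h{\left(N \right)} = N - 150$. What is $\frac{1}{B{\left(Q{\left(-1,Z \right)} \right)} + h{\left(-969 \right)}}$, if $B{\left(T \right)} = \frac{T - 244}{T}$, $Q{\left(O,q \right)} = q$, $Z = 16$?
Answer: $- \frac{4}{4533} \approx -0.00088242$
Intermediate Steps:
$h{\left(N \right)} = -150 + N$
$B{\left(T \right)} = \frac{-244 + T}{T}$
$\frac{1}{B{\left(Q{\left(-1,Z \right)} \right)} + h{\left(-969 \right)}} = \frac{1}{\frac{-244 + 16}{16} - 1119} = \frac{1}{\frac{1}{16} \left(-228\right) - 1119} = \frac{1}{- \frac{57}{4} - 1119} = \frac{1}{- \frac{4533}{4}} = - \frac{4}{4533}$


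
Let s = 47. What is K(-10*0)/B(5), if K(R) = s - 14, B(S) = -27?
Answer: -11/9 ≈ -1.2222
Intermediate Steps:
K(R) = 33 (K(R) = 47 - 14 = 33)
K(-10*0)/B(5) = 33/(-27) = 33*(-1/27) = -11/9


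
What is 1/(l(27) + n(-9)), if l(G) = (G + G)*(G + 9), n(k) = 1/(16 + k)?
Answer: 7/13609 ≈ 0.00051437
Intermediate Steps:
l(G) = 2*G*(9 + G) (l(G) = (2*G)*(9 + G) = 2*G*(9 + G))
1/(l(27) + n(-9)) = 1/(2*27*(9 + 27) + 1/(16 - 9)) = 1/(2*27*36 + 1/7) = 1/(1944 + ⅐) = 1/(13609/7) = 7/13609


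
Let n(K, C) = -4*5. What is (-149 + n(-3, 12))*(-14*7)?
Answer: 16562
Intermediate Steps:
n(K, C) = -20
(-149 + n(-3, 12))*(-14*7) = (-149 - 20)*(-14*7) = -169*(-98) = 16562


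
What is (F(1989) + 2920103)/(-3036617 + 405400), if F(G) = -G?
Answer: -2918114/2631217 ≈ -1.1090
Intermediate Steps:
(F(1989) + 2920103)/(-3036617 + 405400) = (-1*1989 + 2920103)/(-3036617 + 405400) = (-1989 + 2920103)/(-2631217) = 2918114*(-1/2631217) = -2918114/2631217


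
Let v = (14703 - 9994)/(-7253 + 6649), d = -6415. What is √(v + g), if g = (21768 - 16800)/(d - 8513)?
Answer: I*√71710057493/93922 ≈ 2.8512*I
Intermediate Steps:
g = -207/622 (g = (21768 - 16800)/(-6415 - 8513) = 4968/(-14928) = 4968*(-1/14928) = -207/622 ≈ -0.33280)
v = -4709/604 (v = 4709/(-604) = 4709*(-1/604) = -4709/604 ≈ -7.7964)
√(v + g) = √(-4709/604 - 207/622) = √(-1527013/187844) = I*√71710057493/93922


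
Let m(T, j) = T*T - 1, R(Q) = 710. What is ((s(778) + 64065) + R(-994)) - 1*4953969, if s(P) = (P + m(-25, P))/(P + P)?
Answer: -3803792231/778 ≈ -4.8892e+6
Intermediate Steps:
m(T, j) = -1 + T² (m(T, j) = T² - 1 = -1 + T²)
s(P) = (624 + P)/(2*P) (s(P) = (P + (-1 + (-25)²))/(P + P) = (P + (-1 + 625))/((2*P)) = (P + 624)*(1/(2*P)) = (624 + P)*(1/(2*P)) = (624 + P)/(2*P))
((s(778) + 64065) + R(-994)) - 1*4953969 = (((½)*(624 + 778)/778 + 64065) + 710) - 1*4953969 = (((½)*(1/778)*1402 + 64065) + 710) - 4953969 = ((701/778 + 64065) + 710) - 4953969 = (49843271/778 + 710) - 4953969 = 50395651/778 - 4953969 = -3803792231/778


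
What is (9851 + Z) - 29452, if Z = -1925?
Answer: -21526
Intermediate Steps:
(9851 + Z) - 29452 = (9851 - 1925) - 29452 = 7926 - 29452 = -21526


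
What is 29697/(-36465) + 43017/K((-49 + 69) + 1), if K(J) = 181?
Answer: 521079916/2200055 ≈ 236.85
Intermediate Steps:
29697/(-36465) + 43017/K((-49 + 69) + 1) = 29697/(-36465) + 43017/181 = 29697*(-1/36465) + 43017*(1/181) = -9899/12155 + 43017/181 = 521079916/2200055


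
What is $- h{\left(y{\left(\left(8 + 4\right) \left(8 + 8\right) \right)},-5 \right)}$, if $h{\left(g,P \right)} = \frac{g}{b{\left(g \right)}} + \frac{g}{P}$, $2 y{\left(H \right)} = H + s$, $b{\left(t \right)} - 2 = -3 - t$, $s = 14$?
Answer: $\frac{11227}{520} \approx 21.59$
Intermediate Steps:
$b{\left(t \right)} = -1 - t$ ($b{\left(t \right)} = 2 - \left(3 + t\right) = -1 - t$)
$y{\left(H \right)} = 7 + \frac{H}{2}$ ($y{\left(H \right)} = \frac{H + 14}{2} = \frac{14 + H}{2} = 7 + \frac{H}{2}$)
$h{\left(g,P \right)} = \frac{g}{P} + \frac{g}{-1 - g}$ ($h{\left(g,P \right)} = \frac{g}{-1 - g} + \frac{g}{P} = \frac{g}{P} + \frac{g}{-1 - g}$)
$- h{\left(y{\left(\left(8 + 4\right) \left(8 + 8\right) \right)},-5 \right)} = - \frac{\left(7 + \frac{\left(8 + 4\right) \left(8 + 8\right)}{2}\right) \left(1 + \left(7 + \frac{\left(8 + 4\right) \left(8 + 8\right)}{2}\right) - -5\right)}{\left(-5\right) \left(1 + \left(7 + \frac{\left(8 + 4\right) \left(8 + 8\right)}{2}\right)\right)} = - \frac{\left(7 + \frac{12 \cdot 16}{2}\right) \left(-1\right) \left(1 + \left(7 + \frac{12 \cdot 16}{2}\right) + 5\right)}{5 \left(1 + \left(7 + \frac{12 \cdot 16}{2}\right)\right)} = - \frac{\left(7 + \frac{1}{2} \cdot 192\right) \left(-1\right) \left(1 + \left(7 + \frac{1}{2} \cdot 192\right) + 5\right)}{5 \left(1 + \left(7 + \frac{1}{2} \cdot 192\right)\right)} = - \frac{\left(7 + 96\right) \left(-1\right) \left(1 + \left(7 + 96\right) + 5\right)}{5 \left(1 + \left(7 + 96\right)\right)} = - \frac{103 \left(-1\right) \left(1 + 103 + 5\right)}{5 \left(1 + 103\right)} = - \frac{103 \left(-1\right) 109}{5 \cdot 104} = \left(-1\right) \left(- \frac{11227}{520}\right) = \frac{11227}{520}$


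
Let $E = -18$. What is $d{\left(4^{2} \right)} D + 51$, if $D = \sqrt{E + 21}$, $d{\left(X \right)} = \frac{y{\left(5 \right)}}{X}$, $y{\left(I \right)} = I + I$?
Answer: $51 + \frac{5 \sqrt{3}}{8} \approx 52.083$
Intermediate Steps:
$y{\left(I \right)} = 2 I$
$d{\left(X \right)} = \frac{10}{X}$ ($d{\left(X \right)} = \frac{2 \cdot 5}{X} = \frac{10}{X}$)
$D = \sqrt{3}$ ($D = \sqrt{-18 + 21} = \sqrt{3} \approx 1.732$)
$d{\left(4^{2} \right)} D + 51 = \frac{10}{4^{2}} \sqrt{3} + 51 = \frac{10}{16} \sqrt{3} + 51 = 10 \cdot \frac{1}{16} \sqrt{3} + 51 = \frac{5 \sqrt{3}}{8} + 51 = 51 + \frac{5 \sqrt{3}}{8}$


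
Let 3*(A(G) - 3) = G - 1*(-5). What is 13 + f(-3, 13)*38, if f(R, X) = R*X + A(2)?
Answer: -3799/3 ≈ -1266.3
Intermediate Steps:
A(G) = 14/3 + G/3 (A(G) = 3 + (G - 1*(-5))/3 = 3 + (G + 5)/3 = 3 + (5 + G)/3 = 3 + (5/3 + G/3) = 14/3 + G/3)
f(R, X) = 16/3 + R*X (f(R, X) = R*X + (14/3 + (1/3)*2) = R*X + (14/3 + 2/3) = R*X + 16/3 = 16/3 + R*X)
13 + f(-3, 13)*38 = 13 + (16/3 - 3*13)*38 = 13 + (16/3 - 39)*38 = 13 - 101/3*38 = 13 - 3838/3 = -3799/3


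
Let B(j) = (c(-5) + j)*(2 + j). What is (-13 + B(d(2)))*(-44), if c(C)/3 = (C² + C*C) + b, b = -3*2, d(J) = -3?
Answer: 6248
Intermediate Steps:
b = -6
c(C) = -18 + 6*C² (c(C) = 3*((C² + C*C) - 6) = 3*((C² + C²) - 6) = 3*(2*C² - 6) = 3*(-6 + 2*C²) = -18 + 6*C²)
B(j) = (2 + j)*(132 + j) (B(j) = ((-18 + 6*(-5)²) + j)*(2 + j) = ((-18 + 6*25) + j)*(2 + j) = ((-18 + 150) + j)*(2 + j) = (132 + j)*(2 + j) = (2 + j)*(132 + j))
(-13 + B(d(2)))*(-44) = (-13 + (264 + (-3)² + 134*(-3)))*(-44) = (-13 + (264 + 9 - 402))*(-44) = (-13 - 129)*(-44) = -142*(-44) = 6248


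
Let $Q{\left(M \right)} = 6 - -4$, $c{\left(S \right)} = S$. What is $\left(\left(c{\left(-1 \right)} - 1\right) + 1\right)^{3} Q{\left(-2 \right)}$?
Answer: $-10$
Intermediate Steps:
$Q{\left(M \right)} = 10$ ($Q{\left(M \right)} = 6 + 4 = 10$)
$\left(\left(c{\left(-1 \right)} - 1\right) + 1\right)^{3} Q{\left(-2 \right)} = \left(\left(-1 - 1\right) + 1\right)^{3} \cdot 10 = \left(-2 + 1\right)^{3} \cdot 10 = \left(-1\right)^{3} \cdot 10 = \left(-1\right) 10 = -10$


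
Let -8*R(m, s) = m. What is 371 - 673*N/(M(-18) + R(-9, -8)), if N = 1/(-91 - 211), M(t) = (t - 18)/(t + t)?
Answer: 955049/2567 ≈ 372.05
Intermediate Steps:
M(t) = (-18 + t)/(2*t) (M(t) = (-18 + t)/((2*t)) = (-18 + t)*(1/(2*t)) = (-18 + t)/(2*t))
R(m, s) = -m/8
N = -1/302 (N = 1/(-302) = -1/302 ≈ -0.0033113)
371 - 673*N/(M(-18) + R(-9, -8)) = 371 - (-673)/(302*((1/2)*(-18 - 18)/(-18) - 1/8*(-9))) = 371 - (-673)/(302*((1/2)*(-1/18)*(-36) + 9/8)) = 371 - (-673)/(302*(1 + 9/8)) = 371 - (-673)/(302*17/8) = 371 - (-673)*8/(302*17) = 371 - 673*(-4/2567) = 371 + 2692/2567 = 955049/2567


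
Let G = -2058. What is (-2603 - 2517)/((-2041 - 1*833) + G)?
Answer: 1280/1233 ≈ 1.0381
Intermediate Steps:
(-2603 - 2517)/((-2041 - 1*833) + G) = (-2603 - 2517)/((-2041 - 1*833) - 2058) = -5120/((-2041 - 833) - 2058) = -5120/(-2874 - 2058) = -5120/(-4932) = -5120*(-1/4932) = 1280/1233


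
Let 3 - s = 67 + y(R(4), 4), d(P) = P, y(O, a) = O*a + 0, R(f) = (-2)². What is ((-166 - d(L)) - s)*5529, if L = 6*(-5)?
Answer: -309624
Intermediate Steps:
L = -30
R(f) = 4
y(O, a) = O*a
s = -80 (s = 3 - (67 + 4*4) = 3 - (67 + 16) = 3 - 1*83 = 3 - 83 = -80)
((-166 - d(L)) - s)*5529 = ((-166 - 1*(-30)) - 1*(-80))*5529 = ((-166 + 30) + 80)*5529 = (-136 + 80)*5529 = -56*5529 = -309624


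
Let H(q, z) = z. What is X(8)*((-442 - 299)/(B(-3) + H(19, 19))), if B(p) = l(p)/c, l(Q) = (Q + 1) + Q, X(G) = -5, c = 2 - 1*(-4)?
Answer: 22230/109 ≈ 203.94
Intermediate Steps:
c = 6 (c = 2 + 4 = 6)
l(Q) = 1 + 2*Q (l(Q) = (1 + Q) + Q = 1 + 2*Q)
B(p) = ⅙ + p/3 (B(p) = (1 + 2*p)/6 = (1 + 2*p)*(⅙) = ⅙ + p/3)
X(8)*((-442 - 299)/(B(-3) + H(19, 19))) = -5*(-442 - 299)/((⅙ + (⅓)*(-3)) + 19) = -(-3705)/((⅙ - 1) + 19) = -(-3705)/(-⅚ + 19) = -(-3705)/109/6 = -(-3705)*6/109 = -5*(-4446/109) = 22230/109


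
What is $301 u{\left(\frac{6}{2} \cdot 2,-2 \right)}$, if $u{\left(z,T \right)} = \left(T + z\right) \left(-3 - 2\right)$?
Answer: $-6020$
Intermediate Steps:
$u{\left(z,T \right)} = - 5 T - 5 z$ ($u{\left(z,T \right)} = \left(T + z\right) \left(-5\right) = - 5 T - 5 z$)
$301 u{\left(\frac{6}{2} \cdot 2,-2 \right)} = 301 \left(\left(-5\right) \left(-2\right) - 5 \cdot \frac{6}{2} \cdot 2\right) = 301 \left(10 - 5 \cdot 6 \cdot \frac{1}{2} \cdot 2\right) = 301 \left(10 - 5 \cdot 3 \cdot 2\right) = 301 \left(10 - 30\right) = 301 \left(-20\right) = -6020$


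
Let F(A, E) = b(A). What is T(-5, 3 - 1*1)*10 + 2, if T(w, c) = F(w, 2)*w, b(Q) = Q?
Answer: 252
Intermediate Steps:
F(A, E) = A
T(w, c) = w**2 (T(w, c) = w*w = w**2)
T(-5, 3 - 1*1)*10 + 2 = (-5)**2*10 + 2 = 25*10 + 2 = 250 + 2 = 252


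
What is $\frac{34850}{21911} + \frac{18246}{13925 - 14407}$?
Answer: $- \frac{191495203}{5280551} \approx -36.264$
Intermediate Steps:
$\frac{34850}{21911} + \frac{18246}{13925 - 14407} = 34850 \cdot \frac{1}{21911} + \frac{18246}{-482} = \frac{34850}{21911} + 18246 \left(- \frac{1}{482}\right) = \frac{34850}{21911} - \frac{9123}{241} = - \frac{191495203}{5280551}$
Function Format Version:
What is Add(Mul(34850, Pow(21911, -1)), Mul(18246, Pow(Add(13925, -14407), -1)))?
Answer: Rational(-191495203, 5280551) ≈ -36.264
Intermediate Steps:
Add(Mul(34850, Pow(21911, -1)), Mul(18246, Pow(Add(13925, -14407), -1))) = Add(Mul(34850, Rational(1, 21911)), Mul(18246, Pow(-482, -1))) = Add(Rational(34850, 21911), Mul(18246, Rational(-1, 482))) = Add(Rational(34850, 21911), Rational(-9123, 241)) = Rational(-191495203, 5280551)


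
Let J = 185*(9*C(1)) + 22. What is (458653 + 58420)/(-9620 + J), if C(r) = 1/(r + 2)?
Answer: -517073/9043 ≈ -57.179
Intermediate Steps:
C(r) = 1/(2 + r)
J = 577 (J = 185*(9/(2 + 1)) + 22 = 185*(9/3) + 22 = 185*(9*(⅓)) + 22 = 185*3 + 22 = 555 + 22 = 577)
(458653 + 58420)/(-9620 + J) = (458653 + 58420)/(-9620 + 577) = 517073/(-9043) = 517073*(-1/9043) = -517073/9043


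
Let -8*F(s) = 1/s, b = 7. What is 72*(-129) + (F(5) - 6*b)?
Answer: -373201/40 ≈ -9330.0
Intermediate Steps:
F(s) = -1/(8*s)
72*(-129) + (F(5) - 6*b) = 72*(-129) + (-⅛/5 - 6*7) = -9288 + (-⅛*⅕ - 42) = -9288 + (-1/40 - 42) = -9288 - 1681/40 = -373201/40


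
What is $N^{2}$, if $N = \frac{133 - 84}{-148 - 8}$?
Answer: $\frac{2401}{24336} \approx 0.09866$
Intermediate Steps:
$N = - \frac{49}{156}$ ($N = \frac{133 - 84}{-156} = 49 \left(- \frac{1}{156}\right) = - \frac{49}{156} \approx -0.3141$)
$N^{2} = \left(- \frac{49}{156}\right)^{2} = \frac{2401}{24336}$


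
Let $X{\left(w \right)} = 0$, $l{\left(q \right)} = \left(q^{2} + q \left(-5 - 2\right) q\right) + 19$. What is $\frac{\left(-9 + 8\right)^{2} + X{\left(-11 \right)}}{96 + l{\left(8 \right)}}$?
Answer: $- \frac{1}{269} \approx -0.0037175$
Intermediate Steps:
$l{\left(q \right)} = 19 - 6 q^{2}$ ($l{\left(q \right)} = \left(q^{2} + q \left(-7\right) q\right) + 19 = \left(q^{2} + - 7 q q\right) + 19 = \left(q^{2} - 7 q^{2}\right) + 19 = - 6 q^{2} + 19 = 19 - 6 q^{2}$)
$\frac{\left(-9 + 8\right)^{2} + X{\left(-11 \right)}}{96 + l{\left(8 \right)}} = \frac{\left(-9 + 8\right)^{2} + 0}{96 + \left(19 - 6 \cdot 8^{2}\right)} = \frac{\left(-1\right)^{2} + 0}{96 + \left(19 - 384\right)} = \frac{1 + 0}{96 + \left(19 - 384\right)} = 1 \frac{1}{96 - 365} = 1 \frac{1}{-269} = 1 \left(- \frac{1}{269}\right) = - \frac{1}{269}$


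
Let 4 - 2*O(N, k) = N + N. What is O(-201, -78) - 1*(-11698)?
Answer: 11901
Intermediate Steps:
O(N, k) = 2 - N (O(N, k) = 2 - (N + N)/2 = 2 - N)
O(-201, -78) - 1*(-11698) = (2 - 1*(-201)) - 1*(-11698) = (2 + 201) + 11698 = 203 + 11698 = 11901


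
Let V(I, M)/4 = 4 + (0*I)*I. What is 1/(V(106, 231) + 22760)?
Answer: 1/22776 ≈ 4.3906e-5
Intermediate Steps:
V(I, M) = 16 (V(I, M) = 4*(4 + (0*I)*I) = 4*(4 + 0*I) = 4*(4 + 0) = 4*4 = 16)
1/(V(106, 231) + 22760) = 1/(16 + 22760) = 1/22776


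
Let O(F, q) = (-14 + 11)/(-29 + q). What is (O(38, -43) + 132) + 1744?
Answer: 45025/24 ≈ 1876.0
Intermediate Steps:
O(F, q) = -3/(-29 + q)
(O(38, -43) + 132) + 1744 = (-3/(-29 - 43) + 132) + 1744 = (-3/(-72) + 132) + 1744 = (-3*(-1/72) + 132) + 1744 = (1/24 + 132) + 1744 = 3169/24 + 1744 = 45025/24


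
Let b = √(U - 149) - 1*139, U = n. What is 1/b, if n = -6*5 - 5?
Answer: -139/19505 - 2*I*√46/19505 ≈ -0.0071264 - 0.00069545*I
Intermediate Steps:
n = -35 (n = -30 - 5 = -35)
U = -35
b = -139 + 2*I*√46 (b = √(-35 - 149) - 1*139 = √(-184) - 139 = 2*I*√46 - 139 = -139 + 2*I*√46 ≈ -139.0 + 13.565*I)
1/b = 1/(-139 + 2*I*√46)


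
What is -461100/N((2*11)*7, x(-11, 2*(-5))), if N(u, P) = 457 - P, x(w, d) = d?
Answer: -461100/467 ≈ -987.37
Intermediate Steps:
-461100/N((2*11)*7, x(-11, 2*(-5))) = -461100/(457 - 2*(-5)) = -461100/(457 - 1*(-10)) = -461100/(457 + 10) = -461100/467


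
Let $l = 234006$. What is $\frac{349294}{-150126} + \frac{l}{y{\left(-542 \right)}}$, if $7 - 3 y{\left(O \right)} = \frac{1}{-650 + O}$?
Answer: $\frac{62811670514513}{626400735} \approx 1.0027 \cdot 10^{5}$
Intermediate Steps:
$y{\left(O \right)} = \frac{7}{3} - \frac{1}{3 \left(-650 + O\right)}$
$\frac{349294}{-150126} + \frac{l}{y{\left(-542 \right)}} = \frac{349294}{-150126} + \frac{234006}{\frac{1}{3} \frac{1}{-650 - 542} \left(-4551 + 7 \left(-542\right)\right)} = 349294 \left(- \frac{1}{150126}\right) + \frac{234006}{\frac{1}{3} \frac{1}{-1192} \left(-4551 - 3794\right)} = - \frac{174647}{75063} + \frac{234006}{\frac{1}{3} \left(- \frac{1}{1192}\right) \left(-8345\right)} = - \frac{174647}{75063} + \frac{234006}{\frac{8345}{3576}} = - \frac{174647}{75063} + 234006 \cdot \frac{3576}{8345} = - \frac{174647}{75063} + \frac{836805456}{8345} = \frac{62811670514513}{626400735}$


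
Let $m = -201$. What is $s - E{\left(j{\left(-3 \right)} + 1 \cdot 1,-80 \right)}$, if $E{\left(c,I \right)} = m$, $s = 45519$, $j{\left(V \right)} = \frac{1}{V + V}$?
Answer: $45720$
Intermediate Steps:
$j{\left(V \right)} = \frac{1}{2 V}$
$E{\left(c,I \right)} = -201$
$s - E{\left(j{\left(-3 \right)} + 1 \cdot 1,-80 \right)} = 45519 - -201 = 45519 + 201 = 45720$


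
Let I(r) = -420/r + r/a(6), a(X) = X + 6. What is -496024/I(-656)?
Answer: 244043808/26581 ≈ 9181.1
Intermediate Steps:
a(X) = 6 + X
I(r) = -420/r + r/12 (I(r) = -420/r + r/(6 + 6) = -420/r + r/12)
-496024/I(-656) = -496024/(-420/(-656) + (1/12)*(-656)) = -496024/(-420*(-1/656) - 164/3) = -496024/(105/164 - 164/3) = -496024/(-26581/492) = -496024*(-492/26581) = 244043808/26581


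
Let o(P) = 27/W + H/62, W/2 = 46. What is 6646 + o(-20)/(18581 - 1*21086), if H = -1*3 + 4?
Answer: 47480751077/7144260 ≈ 6646.0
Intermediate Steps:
W = 92 (W = 2*46 = 92)
H = 1 (H = -3 + 4 = 1)
o(P) = 883/2852 (o(P) = 27/92 + 1/62 = 883/2852)
6646 + o(-20)/(18581 - 1*21086) = 6646 + 883/(2852*(18581 - 1*21086)) = 6646 + 883/(2852*(18581 - 21086)) = 6646 + (883/2852)/(-2505) = 6646 + (883/2852)*(-1/2505) = 6646 - 883/7144260 = 47480751077/7144260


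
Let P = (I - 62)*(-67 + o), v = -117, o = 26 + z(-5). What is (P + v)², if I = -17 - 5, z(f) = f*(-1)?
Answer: 8450649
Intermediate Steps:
z(f) = -f
o = 31 (o = 26 - 1*(-5) = 26 + 5 = 31)
I = -22
P = 3024 (P = (-22 - 62)*(-67 + 31) = -84*(-36) = 3024)
(P + v)² = (3024 - 117)² = 2907² = 8450649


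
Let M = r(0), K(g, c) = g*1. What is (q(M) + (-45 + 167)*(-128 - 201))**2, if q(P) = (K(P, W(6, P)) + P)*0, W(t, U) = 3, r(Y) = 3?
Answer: 1611059044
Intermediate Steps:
K(g, c) = g
M = 3
q(P) = 0 (q(P) = (P + P)*0 = (2*P)*0 = 0)
(q(M) + (-45 + 167)*(-128 - 201))**2 = (0 + (-45 + 167)*(-128 - 201))**2 = (0 + 122*(-329))**2 = (0 - 40138)**2 = (-40138)**2 = 1611059044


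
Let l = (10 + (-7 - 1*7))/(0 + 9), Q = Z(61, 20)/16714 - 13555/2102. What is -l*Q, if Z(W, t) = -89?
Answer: -226745348/79048863 ≈ -2.8684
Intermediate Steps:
Q = -56686337/8783207 (Q = -89/16714 - 13555/2102 = -56686337/8783207 ≈ -6.4539)
l = -4/9 (l = (10 + (-7 - 7))/9 = (10 - 14)*(⅑) = -4*⅑ = -4/9 ≈ -0.44444)
-l*Q = -(-4)*(-56686337)/(9*8783207) = -1*226745348/79048863 = -226745348/79048863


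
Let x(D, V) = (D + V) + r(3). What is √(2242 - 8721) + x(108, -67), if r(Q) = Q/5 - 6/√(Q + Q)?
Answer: 208/5 - √6 + I*√6479 ≈ 39.151 + 80.492*I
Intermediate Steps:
r(Q) = Q/5 - 3*√2/√Q (r(Q) = Q*(⅕) - 6*√2/(2*√Q) = Q/5 - 6*√2/(2*√Q) = Q/5 - 3*√2/√Q)
x(D, V) = ⅗ + D + V - √6 (x(D, V) = (D + V) + ((⅕)*3 - 3*√2/√3) = (D + V) + (⅗ - 3*√2*√3/3) = (D + V) + (⅗ - √6) = ⅗ + D + V - √6)
√(2242 - 8721) + x(108, -67) = √(2242 - 8721) + (⅗ + 108 - 67 - √6) = √(-6479) + (208/5 - √6) = I*√6479 + (208/5 - √6) = 208/5 - √6 + I*√6479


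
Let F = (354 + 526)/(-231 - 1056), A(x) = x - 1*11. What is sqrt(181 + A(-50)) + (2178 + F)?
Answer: 254746/117 + 2*sqrt(30) ≈ 2188.3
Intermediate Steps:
A(x) = -11 + x (A(x) = x - 11 = -11 + x)
F = -80/117 (F = 880/(-1287) = 880*(-1/1287) = -80/117 ≈ -0.68376)
sqrt(181 + A(-50)) + (2178 + F) = sqrt(181 + (-11 - 50)) + (2178 - 80/117) = sqrt(181 - 61) + 254746/117 = sqrt(120) + 254746/117 = 2*sqrt(30) + 254746/117 = 254746/117 + 2*sqrt(30)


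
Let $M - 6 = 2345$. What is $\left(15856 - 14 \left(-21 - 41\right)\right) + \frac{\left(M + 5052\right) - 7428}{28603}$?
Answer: $\frac{478356547}{28603} \approx 16724.0$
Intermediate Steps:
$M = 2351$ ($M = 6 + 2345 = 2351$)
$\left(15856 - 14 \left(-21 - 41\right)\right) + \frac{\left(M + 5052\right) - 7428}{28603} = \left(15856 - 14 \left(-21 - 41\right)\right) + \frac{\left(2351 + 5052\right) - 7428}{28603} = \left(15856 - -868\right) + \left(7403 - 7428\right) \frac{1}{28603} = \left(15856 + 868\right) - \frac{25}{28603} = 16724 - \frac{25}{28603} = \frac{478356547}{28603}$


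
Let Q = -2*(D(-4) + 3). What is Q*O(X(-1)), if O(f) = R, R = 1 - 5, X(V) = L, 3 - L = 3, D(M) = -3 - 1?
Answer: -8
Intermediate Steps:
D(M) = -4
L = 0 (L = 3 - 1*3 = 3 - 3 = 0)
Q = 2 (Q = -2*(-4 + 3) = -2*(-1) = 2)
X(V) = 0
R = -4
O(f) = -4
Q*O(X(-1)) = 2*(-4) = -8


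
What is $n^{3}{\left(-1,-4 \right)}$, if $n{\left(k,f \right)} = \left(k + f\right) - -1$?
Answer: $-64$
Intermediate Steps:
$n{\left(k,f \right)} = 1 + f + k$ ($n{\left(k,f \right)} = \left(f + k\right) + 1 = 1 + f + k$)
$n^{3}{\left(-1,-4 \right)} = \left(1 - 4 - 1\right)^{3} = \left(-4\right)^{3} = -64$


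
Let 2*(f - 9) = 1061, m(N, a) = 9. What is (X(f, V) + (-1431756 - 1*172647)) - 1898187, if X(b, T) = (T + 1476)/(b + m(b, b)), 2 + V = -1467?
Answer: -3842341216/1097 ≈ -3.5026e+6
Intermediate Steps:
V = -1469 (V = -2 - 1467 = -1469)
f = 1079/2 (f = 9 + (½)*1061 = 9 + 1061/2 = 1079/2 ≈ 539.50)
X(b, T) = (1476 + T)/(9 + b) (X(b, T) = (T + 1476)/(b + 9) = (1476 + T)/(9 + b))
(X(f, V) + (-1431756 - 1*172647)) - 1898187 = ((1476 - 1469)/(9 + 1079/2) + (-1431756 - 1*172647)) - 1898187 = (7/(1097/2) + (-1431756 - 172647)) - 1898187 = ((2/1097)*7 - 1604403) - 1898187 = (14/1097 - 1604403) - 1898187 = -1760030077/1097 - 1898187 = -3842341216/1097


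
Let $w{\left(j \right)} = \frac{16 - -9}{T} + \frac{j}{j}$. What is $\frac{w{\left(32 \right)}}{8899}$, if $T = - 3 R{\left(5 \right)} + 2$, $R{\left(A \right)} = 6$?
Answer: $- \frac{9}{142384} \approx -6.3209 \cdot 10^{-5}$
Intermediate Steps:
$T = -16$ ($T = \left(-3\right) 6 + 2 = -18 + 2 = -16$)
$w{\left(j \right)} = - \frac{9}{16}$ ($w{\left(j \right)} = \frac{16 - -9}{-16} + \frac{j}{j} = \left(16 + 9\right) \left(- \frac{1}{16}\right) + 1 = 25 \left(- \frac{1}{16}\right) + 1 = - \frac{25}{16} + 1 = - \frac{9}{16}$)
$\frac{w{\left(32 \right)}}{8899} = - \frac{9}{16 \cdot 8899} = \left(- \frac{9}{16}\right) \frac{1}{8899} = - \frac{9}{142384}$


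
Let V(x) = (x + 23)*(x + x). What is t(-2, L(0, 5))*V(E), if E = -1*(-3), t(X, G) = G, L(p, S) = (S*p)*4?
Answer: 0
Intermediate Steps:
L(p, S) = 4*S*p
E = 3
V(x) = 2*x*(23 + x) (V(x) = (23 + x)*(2*x) = 2*x*(23 + x))
t(-2, L(0, 5))*V(E) = (4*5*0)*(2*3*(23 + 3)) = 0*(2*3*26) = 0*156 = 0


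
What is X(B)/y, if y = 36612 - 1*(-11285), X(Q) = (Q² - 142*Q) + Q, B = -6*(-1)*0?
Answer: 0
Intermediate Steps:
B = 0 (B = 6*0 = 0)
X(Q) = Q² - 141*Q
y = 47897 (y = 36612 + 11285 = 47897)
X(B)/y = (0*(-141 + 0))/47897 = (0*(-141))*(1/47897) = 0*(1/47897) = 0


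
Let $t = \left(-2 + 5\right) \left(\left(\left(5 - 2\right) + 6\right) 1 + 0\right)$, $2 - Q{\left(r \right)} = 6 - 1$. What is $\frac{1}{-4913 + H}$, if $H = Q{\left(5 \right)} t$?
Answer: $- \frac{1}{4994} \approx -0.00020024$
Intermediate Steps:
$Q{\left(r \right)} = -3$ ($Q{\left(r \right)} = 2 - \left(6 - 1\right) = 2 - 5 = -3$)
$t = 27$ ($t = 3 \left(\left(3 + 6\right) 1 + 0\right) = 3 \left(9 \cdot 1 + 0\right) = 3 \left(9 + 0\right) = 3 \cdot 9 = 27$)
$H = -81$ ($H = \left(-3\right) 27 = -81$)
$\frac{1}{-4913 + H} = \frac{1}{-4913 - 81} = \frac{1}{-4994} = - \frac{1}{4994}$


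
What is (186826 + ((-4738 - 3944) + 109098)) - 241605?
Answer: 45637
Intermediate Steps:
(186826 + ((-4738 - 3944) + 109098)) - 241605 = (186826 + (-8682 + 109098)) - 241605 = (186826 + 100416) - 241605 = 287242 - 241605 = 45637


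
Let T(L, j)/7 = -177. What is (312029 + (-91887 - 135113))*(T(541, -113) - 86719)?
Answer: -7478980782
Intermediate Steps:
T(L, j) = -1239 (T(L, j) = 7*(-177) = -1239)
(312029 + (-91887 - 135113))*(T(541, -113) - 86719) = (312029 + (-91887 - 135113))*(-1239 - 86719) = (312029 - 227000)*(-87958) = 85029*(-87958) = -7478980782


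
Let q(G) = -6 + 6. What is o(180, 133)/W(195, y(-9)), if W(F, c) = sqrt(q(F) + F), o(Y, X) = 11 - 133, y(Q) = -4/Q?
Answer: -122*sqrt(195)/195 ≈ -8.7366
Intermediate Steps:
q(G) = 0
o(Y, X) = -122
W(F, c) = sqrt(F) (W(F, c) = sqrt(0 + F) = sqrt(F))
o(180, 133)/W(195, y(-9)) = -122*sqrt(195)/195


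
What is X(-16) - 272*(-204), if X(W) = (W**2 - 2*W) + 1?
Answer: 55777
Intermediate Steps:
X(W) = 1 + W**2 - 2*W
X(-16) - 272*(-204) = (1 + (-16)**2 - 2*(-16)) - 272*(-204) = (1 + 256 + 32) + 55488 = 289 + 55488 = 55777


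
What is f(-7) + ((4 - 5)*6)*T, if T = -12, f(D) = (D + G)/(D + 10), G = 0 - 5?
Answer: 68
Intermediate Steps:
G = -5
f(D) = (-5 + D)/(10 + D) (f(D) = (D - 5)/(D + 10) = (-5 + D)/(10 + D))
f(-7) + ((4 - 5)*6)*T = (-5 - 7)/(10 - 7) + ((4 - 5)*6)*(-12) = -12/3 - 1*6*(-12) = (⅓)*(-12) - 6*(-12) = -4 + 72 = 68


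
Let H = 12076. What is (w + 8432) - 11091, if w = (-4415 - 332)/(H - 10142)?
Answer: -5147253/1934 ≈ -2661.5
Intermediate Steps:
w = -4747/1934 (w = (-4415 - 332)/(12076 - 10142) = -4747/1934 ≈ -2.4545)
(w + 8432) - 11091 = (-4747/1934 + 8432) - 11091 = 16302741/1934 - 11091 = -5147253/1934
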